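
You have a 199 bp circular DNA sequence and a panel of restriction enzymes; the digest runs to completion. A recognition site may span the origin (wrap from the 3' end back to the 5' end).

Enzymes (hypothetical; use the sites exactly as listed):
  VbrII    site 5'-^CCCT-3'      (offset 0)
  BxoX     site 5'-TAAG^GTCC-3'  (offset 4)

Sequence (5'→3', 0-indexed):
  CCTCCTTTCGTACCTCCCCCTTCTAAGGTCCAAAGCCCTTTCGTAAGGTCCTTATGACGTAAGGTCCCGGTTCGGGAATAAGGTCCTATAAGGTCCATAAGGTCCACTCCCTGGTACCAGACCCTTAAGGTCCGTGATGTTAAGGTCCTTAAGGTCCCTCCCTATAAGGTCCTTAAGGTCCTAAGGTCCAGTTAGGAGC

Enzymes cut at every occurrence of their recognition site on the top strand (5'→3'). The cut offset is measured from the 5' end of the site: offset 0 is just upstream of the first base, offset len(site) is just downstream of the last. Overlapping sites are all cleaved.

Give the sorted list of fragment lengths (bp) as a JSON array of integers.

[2,4,7,8,8,8,9,9,9,9,10,10,12,13,13,15,16,18,19]

Scan for sites:
  VbrII (CCCT, off=0): starts [17, 35, 108, 121, 155, 159, 198] → cuts [17, 35, 108, 121, 155, 159, 198]
  BxoX (TAAGGTCC, off=4): starts [23, 43, 59, 78, 88, 97, 125, 140, 149, 164, 173, 181] → cuts [27, 47, 63, 82, 92, 101, 129, 144, 153, 168, 177, 185]

All cut coordinates (distinct, sorted): [17, 27, 35, 47, 63, 82, 92, 101, 108, 121, 129, 144, 153, 155, 159, 168, 177, 185, 198]

Fragments:
  17→27: 10 bp
  27→35: 8 bp
  35→47: 12 bp
  47→63: 16 bp
  63→82: 19 bp
  82→92: 10 bp
  92→101: 9 bp
  101→108: 7 bp
  108→121: 13 bp
  121→129: 8 bp
  129→144: 15 bp
  144→153: 9 bp
  153→155: 2 bp
  155→159: 4 bp
  159→168: 9 bp
  168→177: 9 bp
  177→185: 8 bp
  185→198: 13 bp
  198→17 (wrap): 199-198+17 = 18 bp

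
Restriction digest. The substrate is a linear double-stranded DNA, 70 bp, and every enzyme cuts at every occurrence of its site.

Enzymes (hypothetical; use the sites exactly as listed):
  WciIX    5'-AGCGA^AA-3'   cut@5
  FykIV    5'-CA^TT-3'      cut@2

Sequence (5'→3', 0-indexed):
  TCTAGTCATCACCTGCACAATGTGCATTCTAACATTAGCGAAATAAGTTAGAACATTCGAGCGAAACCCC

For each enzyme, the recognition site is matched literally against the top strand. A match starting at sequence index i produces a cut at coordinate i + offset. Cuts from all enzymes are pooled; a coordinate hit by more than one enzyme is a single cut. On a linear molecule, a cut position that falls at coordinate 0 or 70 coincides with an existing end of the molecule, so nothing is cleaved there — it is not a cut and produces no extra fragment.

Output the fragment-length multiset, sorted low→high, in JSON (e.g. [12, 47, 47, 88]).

[6,7,8,9,14,26]

Site scan:
  WciIX AGCGAAA/5: at [36, 59] ⇒ [41, 64]
  FykIV CATT/2: at [24, 32, 53] ⇒ [26, 34, 55]

All cut coordinates (distinct, sorted): [26, 34, 41, 55, 64]

Fragments:
  [0,26): 26 bp
  [26,34): 8 bp
  [34,41): 7 bp
  [41,55): 14 bp
  [55,64): 9 bp
  [64,70): 6 bp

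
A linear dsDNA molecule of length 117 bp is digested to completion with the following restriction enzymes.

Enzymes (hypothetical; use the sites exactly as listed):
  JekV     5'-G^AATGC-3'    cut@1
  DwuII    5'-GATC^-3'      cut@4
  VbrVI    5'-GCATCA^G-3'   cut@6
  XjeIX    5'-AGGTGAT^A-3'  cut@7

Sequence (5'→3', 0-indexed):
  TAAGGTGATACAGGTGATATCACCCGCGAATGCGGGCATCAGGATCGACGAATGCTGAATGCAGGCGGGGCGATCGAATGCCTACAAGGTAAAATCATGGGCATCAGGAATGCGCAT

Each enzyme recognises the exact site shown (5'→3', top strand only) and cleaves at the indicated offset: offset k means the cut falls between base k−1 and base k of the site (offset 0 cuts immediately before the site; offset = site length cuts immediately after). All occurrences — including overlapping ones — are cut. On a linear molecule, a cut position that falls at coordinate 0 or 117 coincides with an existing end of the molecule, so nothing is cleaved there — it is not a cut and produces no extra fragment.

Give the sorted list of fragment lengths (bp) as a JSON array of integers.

Site scan:
  JekV GAATGC/1: at [27, 49, 56, 75, 107] ⇒ [28, 50, 57, 76, 108]
  DwuII GATC/4: at [42, 71] ⇒ [46, 75]
  VbrVI GCATCAG/6: at [35, 100] ⇒ [41, 106]
  XjeIX AGGTGATA/7: at [2, 11] ⇒ [9, 18]

All cut coordinates (distinct, sorted): [9, 18, 28, 41, 46, 50, 57, 75, 76, 106, 108]

Fragments:
  [0,9): 9 bp
  [9,18): 9 bp
  [18,28): 10 bp
  [28,41): 13 bp
  [41,46): 5 bp
  [46,50): 4 bp
  [50,57): 7 bp
  [57,75): 18 bp
  [75,76): 1 bp
  [76,106): 30 bp
  [106,108): 2 bp
  [108,117): 9 bp

[1,2,4,5,7,9,9,9,10,13,18,30]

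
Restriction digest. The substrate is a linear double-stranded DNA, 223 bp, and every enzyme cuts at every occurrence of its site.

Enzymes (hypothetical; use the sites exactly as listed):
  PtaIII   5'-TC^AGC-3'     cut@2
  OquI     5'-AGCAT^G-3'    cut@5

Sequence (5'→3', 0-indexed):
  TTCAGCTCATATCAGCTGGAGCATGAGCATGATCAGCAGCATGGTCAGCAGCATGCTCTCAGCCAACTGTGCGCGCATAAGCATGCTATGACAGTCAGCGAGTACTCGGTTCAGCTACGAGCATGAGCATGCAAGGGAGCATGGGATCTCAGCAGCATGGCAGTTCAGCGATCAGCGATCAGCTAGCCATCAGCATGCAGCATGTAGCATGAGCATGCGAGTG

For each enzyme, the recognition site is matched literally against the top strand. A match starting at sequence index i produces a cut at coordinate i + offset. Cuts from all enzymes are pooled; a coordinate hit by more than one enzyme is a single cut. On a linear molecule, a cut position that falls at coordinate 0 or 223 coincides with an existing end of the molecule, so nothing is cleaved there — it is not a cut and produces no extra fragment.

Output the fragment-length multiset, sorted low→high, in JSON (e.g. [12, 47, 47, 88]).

[3,4,4,5,6,6,6,6,7,7,7,7,7,8,8,8,8,8,10,11,11,12,12,12,16,24]

Site scan:
  PtaIII (TCAGC, off=2): starts [1, 11, 32, 44, 58, 94, 110, 148, 164, 171, 178, 189] → cuts [3, 13, 34, 46, 60, 96, 112, 150, 166, 173, 180, 191]
  OquI (AGCATG, off=5): starts [19, 25, 37, 49, 79, 119, 125, 137, 153, 191, 198, 205, 211] → cuts [24, 30, 42, 54, 84, 124, 130, 142, 158, 196, 203, 210, 216]

Pooled cuts: [3, 13, 24, 30, 34, 42, 46, 54, 60, 84, 96, 112, 124, 130, 142, 150, 158, 166, 173, 180, 191, 196, 203, 210, 216]

Fragment lengths:
  [0,3): 3 bp
  [3,13): 10 bp
  [13,24): 11 bp
  [24,30): 6 bp
  [30,34): 4 bp
  [34,42): 8 bp
  [42,46): 4 bp
  [46,54): 8 bp
  [54,60): 6 bp
  [60,84): 24 bp
  [84,96): 12 bp
  [96,112): 16 bp
  [112,124): 12 bp
  [124,130): 6 bp
  [130,142): 12 bp
  [142,150): 8 bp
  [150,158): 8 bp
  [158,166): 8 bp
  [166,173): 7 bp
  [173,180): 7 bp
  [180,191): 11 bp
  [191,196): 5 bp
  [196,203): 7 bp
  [203,210): 7 bp
  [210,216): 6 bp
  [216,223): 7 bp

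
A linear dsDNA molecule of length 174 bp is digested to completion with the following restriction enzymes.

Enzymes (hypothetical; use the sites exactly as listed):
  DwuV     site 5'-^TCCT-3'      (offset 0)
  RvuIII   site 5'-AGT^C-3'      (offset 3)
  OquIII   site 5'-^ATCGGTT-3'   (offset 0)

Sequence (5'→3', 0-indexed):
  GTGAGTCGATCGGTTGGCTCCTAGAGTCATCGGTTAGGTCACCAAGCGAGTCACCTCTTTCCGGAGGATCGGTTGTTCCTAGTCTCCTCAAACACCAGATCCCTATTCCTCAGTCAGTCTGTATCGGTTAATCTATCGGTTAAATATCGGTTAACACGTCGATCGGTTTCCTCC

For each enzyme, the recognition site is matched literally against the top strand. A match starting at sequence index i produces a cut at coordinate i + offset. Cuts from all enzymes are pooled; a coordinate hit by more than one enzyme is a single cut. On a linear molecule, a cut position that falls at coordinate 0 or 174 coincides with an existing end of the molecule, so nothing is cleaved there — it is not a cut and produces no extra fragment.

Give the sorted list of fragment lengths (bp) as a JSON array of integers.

[1,1,2,4,4,6,6,7,7,8,9,9,10,11,12,16,16,22,23]

Site scan:
  DwuV (TCCT, off=0): starts [18, 76, 84, 106, 168] → cuts [18, 76, 84, 106, 168]
  RvuIII (AGTC, off=3): starts [3, 24, 48, 80, 111, 115] → cuts [6, 27, 51, 83, 114, 118]
  OquIII (ATCGGTT, off=0): starts [8, 28, 67, 122, 134, 145, 161] → cuts [8, 28, 67, 122, 134, 145, 161]

Pooled cuts: [6, 8, 18, 27, 28, 51, 67, 76, 83, 84, 106, 114, 118, 122, 134, 145, 161, 168]

Fragments:
  [0,6): 6 bp
  [6,8): 2 bp
  [8,18): 10 bp
  [18,27): 9 bp
  [27,28): 1 bp
  [28,51): 23 bp
  [51,67): 16 bp
  [67,76): 9 bp
  [76,83): 7 bp
  [83,84): 1 bp
  [84,106): 22 bp
  [106,114): 8 bp
  [114,118): 4 bp
  [118,122): 4 bp
  [122,134): 12 bp
  [134,145): 11 bp
  [145,161): 16 bp
  [161,168): 7 bp
  [168,174): 6 bp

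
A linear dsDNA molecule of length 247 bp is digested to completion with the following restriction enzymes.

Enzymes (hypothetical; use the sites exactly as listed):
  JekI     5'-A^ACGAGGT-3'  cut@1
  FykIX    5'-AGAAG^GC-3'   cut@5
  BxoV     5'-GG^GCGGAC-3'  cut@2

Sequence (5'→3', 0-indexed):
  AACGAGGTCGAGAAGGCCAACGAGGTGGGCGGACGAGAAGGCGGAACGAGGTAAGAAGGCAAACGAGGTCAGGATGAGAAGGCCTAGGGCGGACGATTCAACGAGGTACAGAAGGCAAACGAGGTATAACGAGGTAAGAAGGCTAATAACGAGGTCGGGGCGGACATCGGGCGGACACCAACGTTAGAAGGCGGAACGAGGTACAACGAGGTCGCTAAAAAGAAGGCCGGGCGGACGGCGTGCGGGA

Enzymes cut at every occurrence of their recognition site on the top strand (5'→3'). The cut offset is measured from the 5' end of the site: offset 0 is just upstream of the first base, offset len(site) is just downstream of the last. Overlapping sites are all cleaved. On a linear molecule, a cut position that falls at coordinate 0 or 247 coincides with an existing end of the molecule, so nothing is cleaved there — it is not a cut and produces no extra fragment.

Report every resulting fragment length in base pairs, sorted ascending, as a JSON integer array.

Site scan:
  JekI (AACGAGGT, off=1): starts [0, 18, 44, 61, 99, 117, 127, 147, 194, 204] → cuts [1, 19, 45, 62, 100, 118, 128, 148, 195, 205]
  FykIX (AGAAGGC, off=5): starts [10, 35, 53, 76, 109, 136, 185, 220] → cuts [15, 40, 58, 81, 114, 141, 190, 225]
  BxoV (GGGCGGAC, off=2): starts [26, 86, 157, 168, 228] → cuts [28, 88, 159, 170, 230]

All cut coordinates (distinct, sorted): [1, 15, 19, 28, 40, 45, 58, 62, 81, 88, 100, 114, 118, 128, 141, 148, 159, 170, 190, 195, 205, 225, 230]

Fragment lengths:
  [0,1): 1 bp
  [1,15): 14 bp
  [15,19): 4 bp
  [19,28): 9 bp
  [28,40): 12 bp
  [40,45): 5 bp
  [45,58): 13 bp
  [58,62): 4 bp
  [62,81): 19 bp
  [81,88): 7 bp
  [88,100): 12 bp
  [100,114): 14 bp
  [114,118): 4 bp
  [118,128): 10 bp
  [128,141): 13 bp
  [141,148): 7 bp
  [148,159): 11 bp
  [159,170): 11 bp
  [170,190): 20 bp
  [190,195): 5 bp
  [195,205): 10 bp
  [205,225): 20 bp
  [225,230): 5 bp
  [230,247): 17 bp

[1,4,4,4,5,5,5,7,7,9,10,10,11,11,12,12,13,13,14,14,17,19,20,20]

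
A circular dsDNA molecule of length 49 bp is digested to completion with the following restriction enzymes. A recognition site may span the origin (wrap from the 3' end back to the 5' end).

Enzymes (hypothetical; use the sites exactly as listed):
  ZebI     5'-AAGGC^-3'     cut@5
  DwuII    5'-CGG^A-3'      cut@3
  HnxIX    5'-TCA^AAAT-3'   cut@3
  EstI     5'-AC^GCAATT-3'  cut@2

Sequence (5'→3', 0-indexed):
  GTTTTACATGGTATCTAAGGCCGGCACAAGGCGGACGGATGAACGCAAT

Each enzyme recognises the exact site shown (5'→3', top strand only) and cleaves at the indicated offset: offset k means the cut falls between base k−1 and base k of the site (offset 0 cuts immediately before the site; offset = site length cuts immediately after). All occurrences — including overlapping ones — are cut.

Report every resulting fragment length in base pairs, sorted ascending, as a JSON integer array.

[2,4,11,32]

Scan for sites:
  ZebI AAGGC/5: at [16, 27] ⇒ [21, 32]
  DwuII CGGA/3: at [31, 35] ⇒ [34, 38]
  HnxIX (TCAAAAT, off=3): no sites
  EstI (ACGCAATT, off=2): no sites

Pooled cuts: [21, 32, 34, 38]

Fragment lengths:
  21→32: 11 bp
  32→34: 2 bp
  34→38: 4 bp
  38→21 (wrap): 49-38+21 = 32 bp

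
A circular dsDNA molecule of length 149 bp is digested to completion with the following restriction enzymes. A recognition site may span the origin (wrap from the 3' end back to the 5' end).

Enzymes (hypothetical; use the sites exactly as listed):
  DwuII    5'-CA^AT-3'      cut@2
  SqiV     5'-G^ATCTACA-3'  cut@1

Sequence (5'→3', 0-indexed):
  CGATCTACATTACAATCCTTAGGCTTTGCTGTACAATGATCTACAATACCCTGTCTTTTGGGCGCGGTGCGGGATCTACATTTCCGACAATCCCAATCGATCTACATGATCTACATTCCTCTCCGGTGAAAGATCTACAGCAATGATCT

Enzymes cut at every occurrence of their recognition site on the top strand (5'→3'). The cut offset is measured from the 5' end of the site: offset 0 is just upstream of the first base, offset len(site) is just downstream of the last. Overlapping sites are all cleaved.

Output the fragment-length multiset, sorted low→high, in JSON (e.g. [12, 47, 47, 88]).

[3,4,6,7,9,9,10,12,16,21,24,28]

Scan for sites:
  DwuII CAAT/2: at [12, 33, 43, 87, 93, 140] ⇒ [14, 35, 45, 89, 95, 142]
  SqiV GATCTACA/1: at [1, 37, 72, 98, 107, 131] ⇒ [2, 38, 73, 99, 108, 132]

All cut coordinates (distinct, sorted): [2, 14, 35, 38, 45, 73, 89, 95, 99, 108, 132, 142]

Fragment lengths:
  2→14: 12 bp
  14→35: 21 bp
  35→38: 3 bp
  38→45: 7 bp
  45→73: 28 bp
  73→89: 16 bp
  89→95: 6 bp
  95→99: 4 bp
  99→108: 9 bp
  108→132: 24 bp
  132→142: 10 bp
  142→2 (wrap): 149-142+2 = 9 bp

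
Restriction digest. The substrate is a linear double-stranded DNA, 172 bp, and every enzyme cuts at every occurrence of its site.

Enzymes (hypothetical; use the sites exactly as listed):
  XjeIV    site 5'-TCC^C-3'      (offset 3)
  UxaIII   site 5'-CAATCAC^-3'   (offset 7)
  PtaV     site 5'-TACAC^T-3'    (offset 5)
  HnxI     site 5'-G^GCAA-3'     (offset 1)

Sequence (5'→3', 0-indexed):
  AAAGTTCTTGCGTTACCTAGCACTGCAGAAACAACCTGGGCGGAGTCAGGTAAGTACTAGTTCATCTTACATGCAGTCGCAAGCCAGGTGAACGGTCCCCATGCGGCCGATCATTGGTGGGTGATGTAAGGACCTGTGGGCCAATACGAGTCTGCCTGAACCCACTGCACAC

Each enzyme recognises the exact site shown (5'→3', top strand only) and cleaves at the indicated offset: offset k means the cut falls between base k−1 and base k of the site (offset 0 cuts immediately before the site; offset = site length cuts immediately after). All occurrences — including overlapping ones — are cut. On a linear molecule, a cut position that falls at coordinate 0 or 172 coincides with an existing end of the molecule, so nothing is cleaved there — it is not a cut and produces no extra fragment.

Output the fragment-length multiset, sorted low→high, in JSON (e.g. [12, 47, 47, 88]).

Per-enzyme occurrences:
  XjeIV TCCC/3: at [95] ⇒ [98]
  UxaIII (CAATCAC, off=7): no sites
  PtaV (TACACT, off=5): no sites
  HnxI (GGCAA, off=1): no sites

Pooled cuts: [98]

Fragment lengths:
  [0,98): 98 bp
  [98,172): 74 bp

[74,98]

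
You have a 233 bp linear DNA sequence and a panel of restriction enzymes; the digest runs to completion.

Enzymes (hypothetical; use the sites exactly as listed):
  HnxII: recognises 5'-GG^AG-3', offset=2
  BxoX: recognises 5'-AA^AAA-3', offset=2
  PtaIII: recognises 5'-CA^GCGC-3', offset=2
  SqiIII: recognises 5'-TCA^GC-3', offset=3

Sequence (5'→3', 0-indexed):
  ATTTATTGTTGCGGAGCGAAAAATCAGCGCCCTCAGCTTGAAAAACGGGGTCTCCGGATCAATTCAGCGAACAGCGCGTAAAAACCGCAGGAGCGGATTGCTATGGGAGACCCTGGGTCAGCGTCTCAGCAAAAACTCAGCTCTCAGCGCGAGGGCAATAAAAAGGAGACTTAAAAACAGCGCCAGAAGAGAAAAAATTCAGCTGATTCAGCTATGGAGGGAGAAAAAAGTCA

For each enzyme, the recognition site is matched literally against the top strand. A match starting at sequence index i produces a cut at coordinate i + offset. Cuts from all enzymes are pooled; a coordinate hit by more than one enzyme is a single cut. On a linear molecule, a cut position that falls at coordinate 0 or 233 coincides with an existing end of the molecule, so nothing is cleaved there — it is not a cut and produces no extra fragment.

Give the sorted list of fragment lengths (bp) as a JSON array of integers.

Scan for sites:
  HnxII (GGAG, off=2): starts [12, 89, 105, 164, 215, 219] → cuts [14, 91, 107, 166, 217, 221]
  BxoX (AAAAA, off=2): starts [18, 40, 79, 130, 159, 172, 191, 192, 223, 224] → cuts [20, 42, 81, 132, 161, 174, 193, 194, 225, 226]
  PtaIII (CAGCGC, off=2): starts [24, 71, 144, 177] → cuts [26, 73, 146, 179]
  SqiIII (TCAGC, off=3): starts [23, 32, 63, 117, 125, 136, 143, 198, 207] → cuts [26, 35, 66, 120, 128, 139, 146, 201, 210]

Pooled cuts: [14, 20, 26, 35, 42, 66, 73, 81, 91, 107, 120, 128, 132, 139, 146, 161, 166, 174, 179, 193, 194, 201, 210, 217, 221, 225, 226]

Fragments:
  [0,14): 14 bp
  [14,20): 6 bp
  [20,26): 6 bp
  [26,35): 9 bp
  [35,42): 7 bp
  [42,66): 24 bp
  [66,73): 7 bp
  [73,81): 8 bp
  [81,91): 10 bp
  [91,107): 16 bp
  [107,120): 13 bp
  [120,128): 8 bp
  [128,132): 4 bp
  [132,139): 7 bp
  [139,146): 7 bp
  [146,161): 15 bp
  [161,166): 5 bp
  [166,174): 8 bp
  [174,179): 5 bp
  [179,193): 14 bp
  [193,194): 1 bp
  [194,201): 7 bp
  [201,210): 9 bp
  [210,217): 7 bp
  [217,221): 4 bp
  [221,225): 4 bp
  [225,226): 1 bp
  [226,233): 7 bp

[1,1,4,4,4,5,5,6,6,7,7,7,7,7,7,7,8,8,8,9,9,10,13,14,14,15,16,24]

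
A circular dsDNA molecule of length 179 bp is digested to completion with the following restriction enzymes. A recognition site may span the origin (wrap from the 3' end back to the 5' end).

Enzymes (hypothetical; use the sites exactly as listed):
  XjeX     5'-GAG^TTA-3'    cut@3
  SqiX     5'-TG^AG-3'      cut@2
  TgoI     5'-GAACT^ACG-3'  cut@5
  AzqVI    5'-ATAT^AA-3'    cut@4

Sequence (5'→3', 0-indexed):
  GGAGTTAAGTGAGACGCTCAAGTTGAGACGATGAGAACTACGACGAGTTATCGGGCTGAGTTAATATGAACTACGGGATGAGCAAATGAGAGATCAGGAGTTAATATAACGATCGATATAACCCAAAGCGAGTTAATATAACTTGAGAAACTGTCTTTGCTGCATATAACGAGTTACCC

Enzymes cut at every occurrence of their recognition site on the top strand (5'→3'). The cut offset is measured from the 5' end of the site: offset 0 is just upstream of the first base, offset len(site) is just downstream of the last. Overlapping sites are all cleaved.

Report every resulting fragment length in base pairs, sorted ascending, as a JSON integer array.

Per-enzyme occurrences:
  XjeX GAGTTA/3: at [1, 44, 57, 97, 129, 170] ⇒ [4, 47, 60, 100, 132, 173]
  SqiX TGAG/2: at [9, 23, 31, 56, 78, 86, 143] ⇒ [11, 25, 33, 58, 80, 88, 145]
  TgoI GAACTACG/5: at [34, 67] ⇒ [39, 72]
  AzqVI ATATAA/4: at [103, 115, 135, 163] ⇒ [107, 119, 139, 167]

All cut coordinates (distinct, sorted): [4, 11, 25, 33, 39, 47, 58, 60, 72, 80, 88, 100, 107, 119, 132, 139, 145, 167, 173]

Fragments:
  4→11: 7 bp
  11→25: 14 bp
  25→33: 8 bp
  33→39: 6 bp
  39→47: 8 bp
  47→58: 11 bp
  58→60: 2 bp
  60→72: 12 bp
  72→80: 8 bp
  80→88: 8 bp
  88→100: 12 bp
  100→107: 7 bp
  107→119: 12 bp
  119→132: 13 bp
  132→139: 7 bp
  139→145: 6 bp
  145→167: 22 bp
  167→173: 6 bp
  173→4 (wrap): 179-173+4 = 10 bp

[2,6,6,6,7,7,7,8,8,8,8,10,11,12,12,12,13,14,22]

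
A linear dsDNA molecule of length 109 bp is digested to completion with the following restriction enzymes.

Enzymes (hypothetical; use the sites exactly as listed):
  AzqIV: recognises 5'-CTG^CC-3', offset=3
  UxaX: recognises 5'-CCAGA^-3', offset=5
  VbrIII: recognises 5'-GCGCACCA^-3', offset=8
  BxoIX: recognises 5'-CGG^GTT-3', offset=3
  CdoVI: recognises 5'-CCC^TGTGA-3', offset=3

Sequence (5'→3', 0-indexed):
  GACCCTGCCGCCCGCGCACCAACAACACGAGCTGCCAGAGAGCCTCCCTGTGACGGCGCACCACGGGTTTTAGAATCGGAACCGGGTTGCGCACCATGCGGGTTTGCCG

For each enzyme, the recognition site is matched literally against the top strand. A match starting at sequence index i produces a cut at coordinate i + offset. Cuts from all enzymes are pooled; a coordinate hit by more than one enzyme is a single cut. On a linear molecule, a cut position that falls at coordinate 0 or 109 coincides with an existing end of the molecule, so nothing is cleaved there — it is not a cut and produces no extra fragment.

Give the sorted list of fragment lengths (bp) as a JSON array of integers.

Scan for sites:
  AzqIV (CTGCC, off=3): starts [4, 31] → cuts [7, 34]
  UxaX (CCAGA, off=5): starts [34] → cuts [39]
  VbrIII (GCGCACCA, off=8): starts [13, 55, 88] → cuts [21, 63, 96]
  BxoIX (CGGGTT, off=3): starts [63, 82, 98] → cuts [66, 85, 101]
  CdoVI (CCCTGTGA, off=3): starts [45] → cuts [48]

Pooled cuts: [7, 21, 34, 39, 48, 63, 66, 85, 96, 101]

Fragment lengths:
  [0,7): 7 bp
  [7,21): 14 bp
  [21,34): 13 bp
  [34,39): 5 bp
  [39,48): 9 bp
  [48,63): 15 bp
  [63,66): 3 bp
  [66,85): 19 bp
  [85,96): 11 bp
  [96,101): 5 bp
  [101,109): 8 bp

[3,5,5,7,8,9,11,13,14,15,19]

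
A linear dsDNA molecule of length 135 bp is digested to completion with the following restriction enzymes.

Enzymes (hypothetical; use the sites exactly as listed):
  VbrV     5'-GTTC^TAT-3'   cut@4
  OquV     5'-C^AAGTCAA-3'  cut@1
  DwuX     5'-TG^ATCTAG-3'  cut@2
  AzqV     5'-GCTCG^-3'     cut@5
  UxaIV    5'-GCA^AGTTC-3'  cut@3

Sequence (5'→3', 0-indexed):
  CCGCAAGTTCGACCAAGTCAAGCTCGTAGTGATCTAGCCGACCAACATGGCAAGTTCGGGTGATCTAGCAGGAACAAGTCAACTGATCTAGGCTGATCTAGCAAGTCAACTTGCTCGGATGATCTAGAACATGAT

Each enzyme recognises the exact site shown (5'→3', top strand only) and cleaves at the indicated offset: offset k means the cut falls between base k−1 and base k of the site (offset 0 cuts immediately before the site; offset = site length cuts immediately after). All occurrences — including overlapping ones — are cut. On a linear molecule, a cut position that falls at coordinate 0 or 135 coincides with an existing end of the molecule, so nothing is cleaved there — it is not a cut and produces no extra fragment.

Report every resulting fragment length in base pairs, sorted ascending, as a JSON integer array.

[4,5,5,7,9,10,10,10,12,13,14,15,21]

Scan for sites:
  VbrV (GTTCTAT, off=4): no sites
  OquV (CAAGTCAA, off=1): starts [13, 74, 101] → cuts [14, 75, 102]
  DwuX (TGATCTAG, off=2): starts [29, 60, 83, 93, 119] → cuts [31, 62, 85, 95, 121]
  AzqV (GCTCG, off=5): starts [21, 112] → cuts [26, 117]
  UxaIV (GCAAGTTC, off=3): starts [2, 49] → cuts [5, 52]

Pooled cuts: [5, 14, 26, 31, 52, 62, 75, 85, 95, 102, 117, 121]

Fragment lengths:
  [0,5): 5 bp
  [5,14): 9 bp
  [14,26): 12 bp
  [26,31): 5 bp
  [31,52): 21 bp
  [52,62): 10 bp
  [62,75): 13 bp
  [75,85): 10 bp
  [85,95): 10 bp
  [95,102): 7 bp
  [102,117): 15 bp
  [117,121): 4 bp
  [121,135): 14 bp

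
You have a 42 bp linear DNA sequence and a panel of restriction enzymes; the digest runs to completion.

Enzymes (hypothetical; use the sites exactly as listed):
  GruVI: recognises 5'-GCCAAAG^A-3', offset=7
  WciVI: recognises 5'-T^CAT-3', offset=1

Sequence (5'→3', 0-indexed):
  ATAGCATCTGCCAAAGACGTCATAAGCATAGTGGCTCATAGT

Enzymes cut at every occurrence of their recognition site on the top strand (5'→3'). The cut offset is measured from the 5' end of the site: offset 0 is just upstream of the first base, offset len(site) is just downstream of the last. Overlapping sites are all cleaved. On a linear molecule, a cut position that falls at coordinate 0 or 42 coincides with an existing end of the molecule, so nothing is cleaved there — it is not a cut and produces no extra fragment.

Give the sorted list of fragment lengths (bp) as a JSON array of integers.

Per-enzyme occurrences:
  GruVI GCCAAAGA/7: at [9] ⇒ [16]
  WciVI TCAT/1: at [19, 35] ⇒ [20, 36]

All cut coordinates (distinct, sorted): [16, 20, 36]

Fragment lengths:
  [0,16): 16 bp
  [16,20): 4 bp
  [20,36): 16 bp
  [36,42): 6 bp

[4,6,16,16]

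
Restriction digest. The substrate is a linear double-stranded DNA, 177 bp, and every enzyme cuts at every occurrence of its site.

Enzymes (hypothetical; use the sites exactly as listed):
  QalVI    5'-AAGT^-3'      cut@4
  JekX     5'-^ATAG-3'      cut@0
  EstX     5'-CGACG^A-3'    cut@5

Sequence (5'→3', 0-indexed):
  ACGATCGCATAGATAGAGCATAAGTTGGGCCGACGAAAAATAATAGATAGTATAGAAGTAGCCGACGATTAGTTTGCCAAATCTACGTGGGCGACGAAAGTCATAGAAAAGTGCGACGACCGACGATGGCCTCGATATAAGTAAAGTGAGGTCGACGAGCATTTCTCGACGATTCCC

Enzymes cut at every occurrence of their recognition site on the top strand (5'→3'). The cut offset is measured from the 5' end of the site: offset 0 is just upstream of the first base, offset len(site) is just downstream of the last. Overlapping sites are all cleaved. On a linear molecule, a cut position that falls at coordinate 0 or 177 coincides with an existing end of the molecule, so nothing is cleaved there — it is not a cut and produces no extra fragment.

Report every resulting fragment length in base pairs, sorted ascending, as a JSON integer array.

[1,4,4,5,5,5,6,6,7,7,8,8,8,10,10,10,13,14,17,29]

Per-enzyme occurrences:
  QalVI (AAGT, off=4): starts [21, 55, 97, 108, 138, 143] → cuts [25, 59, 101, 112, 142, 147]
  JekX (ATAG, off=0): starts [8, 12, 42, 46, 51, 102] → cuts [8, 12, 42, 46, 51, 102]
  EstX (CGACGA, off=5): starts [30, 62, 91, 113, 120, 152, 166] → cuts [35, 67, 96, 118, 125, 157, 171]

Pooled cuts: [8, 12, 25, 35, 42, 46, 51, 59, 67, 96, 101, 102, 112, 118, 125, 142, 147, 157, 171]

Fragments:
  [0,8): 8 bp
  [8,12): 4 bp
  [12,25): 13 bp
  [25,35): 10 bp
  [35,42): 7 bp
  [42,46): 4 bp
  [46,51): 5 bp
  [51,59): 8 bp
  [59,67): 8 bp
  [67,96): 29 bp
  [96,101): 5 bp
  [101,102): 1 bp
  [102,112): 10 bp
  [112,118): 6 bp
  [118,125): 7 bp
  [125,142): 17 bp
  [142,147): 5 bp
  [147,157): 10 bp
  [157,171): 14 bp
  [171,177): 6 bp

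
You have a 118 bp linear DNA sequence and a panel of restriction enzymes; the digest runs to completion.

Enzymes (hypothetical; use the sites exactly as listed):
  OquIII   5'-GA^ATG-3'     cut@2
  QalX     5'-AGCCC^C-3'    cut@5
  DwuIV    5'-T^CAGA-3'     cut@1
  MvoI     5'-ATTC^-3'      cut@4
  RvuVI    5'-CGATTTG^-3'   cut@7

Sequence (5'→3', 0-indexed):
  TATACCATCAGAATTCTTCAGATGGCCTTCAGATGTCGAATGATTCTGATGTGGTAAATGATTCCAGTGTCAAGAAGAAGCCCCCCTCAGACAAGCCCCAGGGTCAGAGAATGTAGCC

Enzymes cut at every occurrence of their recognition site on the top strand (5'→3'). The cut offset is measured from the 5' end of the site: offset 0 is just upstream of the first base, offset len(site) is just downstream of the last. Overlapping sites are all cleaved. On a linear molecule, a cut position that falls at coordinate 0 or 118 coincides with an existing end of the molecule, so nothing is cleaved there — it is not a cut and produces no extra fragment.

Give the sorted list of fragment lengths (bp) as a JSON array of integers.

Site scan:
  OquIII GAATG/2: at [37, 108] ⇒ [39, 110]
  QalX AGCCCC/5: at [78, 93] ⇒ [83, 98]
  DwuIV TCAGA/1: at [7, 17, 28, 86, 103] ⇒ [8, 18, 29, 87, 104]
  MvoI ATTC/4: at [12, 42, 60] ⇒ [16, 46, 64]
  RvuVI (CGATTTG, off=7): no sites

All cut coordinates (distinct, sorted): [8, 16, 18, 29, 39, 46, 64, 83, 87, 98, 104, 110]

Fragments:
  [0,8): 8 bp
  [8,16): 8 bp
  [16,18): 2 bp
  [18,29): 11 bp
  [29,39): 10 bp
  [39,46): 7 bp
  [46,64): 18 bp
  [64,83): 19 bp
  [83,87): 4 bp
  [87,98): 11 bp
  [98,104): 6 bp
  [104,110): 6 bp
  [110,118): 8 bp

[2,4,6,6,7,8,8,8,10,11,11,18,19]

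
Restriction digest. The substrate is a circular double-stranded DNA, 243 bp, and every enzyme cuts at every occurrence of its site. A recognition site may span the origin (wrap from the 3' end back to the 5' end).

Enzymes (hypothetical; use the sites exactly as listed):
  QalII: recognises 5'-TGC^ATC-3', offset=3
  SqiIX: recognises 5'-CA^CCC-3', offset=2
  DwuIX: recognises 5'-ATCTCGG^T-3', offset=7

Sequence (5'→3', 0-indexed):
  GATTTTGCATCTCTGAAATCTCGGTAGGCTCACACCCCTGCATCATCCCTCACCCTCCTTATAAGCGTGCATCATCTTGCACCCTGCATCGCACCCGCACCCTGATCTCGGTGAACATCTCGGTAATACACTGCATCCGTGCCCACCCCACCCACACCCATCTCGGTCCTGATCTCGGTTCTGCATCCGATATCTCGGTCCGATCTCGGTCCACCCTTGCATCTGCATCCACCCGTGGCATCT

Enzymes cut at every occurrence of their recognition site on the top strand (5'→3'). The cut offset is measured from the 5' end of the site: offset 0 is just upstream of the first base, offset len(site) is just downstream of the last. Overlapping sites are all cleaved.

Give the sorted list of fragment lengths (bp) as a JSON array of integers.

Site scan:
  QalII TGCATC/3: at [5, 38, 67, 84, 131, 181, 217, 223] ⇒ [8, 41, 70, 87, 134, 184, 220, 226]
  SqiIX CACCC/2: at [32, 50, 79, 91, 97, 143, 148, 154, 211, 229] ⇒ [34, 52, 81, 93, 99, 145, 150, 156, 213, 231]
  DwuIX ATCTCGGT/7: at [17, 104, 116, 159, 171, 191, 202] ⇒ [24, 111, 123, 166, 178, 198, 209]

All cut coordinates (distinct, sorted): [8, 24, 34, 41, 52, 70, 81, 87, 93, 99, 111, 123, 134, 145, 150, 156, 166, 178, 184, 198, 209, 213, 220, 226, 231]

Fragments:
  8→24: 16 bp
  24→34: 10 bp
  34→41: 7 bp
  41→52: 11 bp
  52→70: 18 bp
  70→81: 11 bp
  81→87: 6 bp
  87→93: 6 bp
  93→99: 6 bp
  99→111: 12 bp
  111→123: 12 bp
  123→134: 11 bp
  134→145: 11 bp
  145→150: 5 bp
  150→156: 6 bp
  156→166: 10 bp
  166→178: 12 bp
  178→184: 6 bp
  184→198: 14 bp
  198→209: 11 bp
  209→213: 4 bp
  213→220: 7 bp
  220→226: 6 bp
  226→231: 5 bp
  231→8 (wrap): 243-231+8 = 20 bp

[4,5,5,6,6,6,6,6,6,7,7,10,10,11,11,11,11,11,12,12,12,14,16,18,20]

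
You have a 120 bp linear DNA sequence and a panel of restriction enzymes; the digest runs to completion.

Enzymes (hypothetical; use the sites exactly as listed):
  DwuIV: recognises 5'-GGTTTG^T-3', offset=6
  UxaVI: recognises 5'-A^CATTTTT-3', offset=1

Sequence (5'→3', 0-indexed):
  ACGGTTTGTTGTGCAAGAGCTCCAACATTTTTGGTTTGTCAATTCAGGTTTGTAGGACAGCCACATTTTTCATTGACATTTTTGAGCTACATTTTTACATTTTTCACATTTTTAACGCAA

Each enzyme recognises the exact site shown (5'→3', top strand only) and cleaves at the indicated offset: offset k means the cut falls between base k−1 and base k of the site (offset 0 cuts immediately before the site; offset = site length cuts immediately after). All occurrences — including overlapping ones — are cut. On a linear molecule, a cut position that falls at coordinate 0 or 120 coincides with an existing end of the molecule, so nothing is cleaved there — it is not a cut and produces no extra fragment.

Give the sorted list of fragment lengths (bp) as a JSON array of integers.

[8,8,9,11,13,13,13,14,14,17]

Scan for sites:
  DwuIV GGTTTGT/6: at [2, 32, 46] ⇒ [8, 38, 52]
  UxaVI ACATTTTT/1: at [24, 62, 75, 88, 96, 105] ⇒ [25, 63, 76, 89, 97, 106]

All cut coordinates (distinct, sorted): [8, 25, 38, 52, 63, 76, 89, 97, 106]

Fragment lengths:
  [0,8): 8 bp
  [8,25): 17 bp
  [25,38): 13 bp
  [38,52): 14 bp
  [52,63): 11 bp
  [63,76): 13 bp
  [76,89): 13 bp
  [89,97): 8 bp
  [97,106): 9 bp
  [106,120): 14 bp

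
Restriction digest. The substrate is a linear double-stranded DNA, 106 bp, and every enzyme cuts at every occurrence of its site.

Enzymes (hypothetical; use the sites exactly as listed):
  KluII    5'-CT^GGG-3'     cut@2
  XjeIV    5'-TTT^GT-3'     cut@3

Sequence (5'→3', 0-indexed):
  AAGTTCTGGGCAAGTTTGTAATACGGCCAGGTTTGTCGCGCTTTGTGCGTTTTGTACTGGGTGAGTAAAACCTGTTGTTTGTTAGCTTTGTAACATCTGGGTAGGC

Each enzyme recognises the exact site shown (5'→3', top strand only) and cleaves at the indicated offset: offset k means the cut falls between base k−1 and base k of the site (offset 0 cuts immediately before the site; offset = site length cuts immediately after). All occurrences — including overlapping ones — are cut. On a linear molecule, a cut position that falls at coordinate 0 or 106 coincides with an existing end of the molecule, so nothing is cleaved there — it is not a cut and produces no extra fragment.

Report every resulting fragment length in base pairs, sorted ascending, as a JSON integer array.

[5,7,8,9,9,9,10,10,17,22]

Scan for sites:
  KluII (CTGGG, off=2): starts [5, 56, 96] → cuts [7, 58, 98]
  XjeIV (TTTGT, off=3): starts [14, 31, 41, 50, 77, 86] → cuts [17, 34, 44, 53, 80, 89]

Pooled cuts: [7, 17, 34, 44, 53, 58, 80, 89, 98]

Fragment lengths:
  [0,7): 7 bp
  [7,17): 10 bp
  [17,34): 17 bp
  [34,44): 10 bp
  [44,53): 9 bp
  [53,58): 5 bp
  [58,80): 22 bp
  [80,89): 9 bp
  [89,98): 9 bp
  [98,106): 8 bp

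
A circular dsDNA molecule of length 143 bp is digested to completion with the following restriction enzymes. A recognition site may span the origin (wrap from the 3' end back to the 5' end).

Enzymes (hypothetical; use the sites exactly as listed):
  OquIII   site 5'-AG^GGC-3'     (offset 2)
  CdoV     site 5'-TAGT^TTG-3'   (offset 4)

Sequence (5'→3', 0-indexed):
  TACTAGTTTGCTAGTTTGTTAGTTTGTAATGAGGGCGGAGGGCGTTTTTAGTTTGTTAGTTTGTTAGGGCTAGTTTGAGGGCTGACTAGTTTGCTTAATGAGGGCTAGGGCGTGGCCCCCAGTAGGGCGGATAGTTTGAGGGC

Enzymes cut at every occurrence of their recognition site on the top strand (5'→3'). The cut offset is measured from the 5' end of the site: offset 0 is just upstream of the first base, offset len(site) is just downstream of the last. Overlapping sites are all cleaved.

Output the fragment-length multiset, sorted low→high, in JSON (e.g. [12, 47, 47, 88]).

Per-enzyme occurrences:
  OquIII AGGGC/2: at [31, 38, 65, 77, 100, 106, 123, 138] ⇒ [33, 40, 67, 79, 102, 108, 125, 140]
  CdoV TAGTTTG/4: at [3, 11, 19, 48, 56, 70, 86, 131] ⇒ [7, 15, 23, 52, 60, 74, 90, 135]

Pooled cuts: [7, 15, 23, 33, 40, 52, 60, 67, 74, 79, 90, 102, 108, 125, 135, 140]

Fragment lengths:
  7→15: 8 bp
  15→23: 8 bp
  23→33: 10 bp
  33→40: 7 bp
  40→52: 12 bp
  52→60: 8 bp
  60→67: 7 bp
  67→74: 7 bp
  74→79: 5 bp
  79→90: 11 bp
  90→102: 12 bp
  102→108: 6 bp
  108→125: 17 bp
  125→135: 10 bp
  135→140: 5 bp
  140→7 (wrap): 143-140+7 = 10 bp

[5,5,6,7,7,7,8,8,8,10,10,10,11,12,12,17]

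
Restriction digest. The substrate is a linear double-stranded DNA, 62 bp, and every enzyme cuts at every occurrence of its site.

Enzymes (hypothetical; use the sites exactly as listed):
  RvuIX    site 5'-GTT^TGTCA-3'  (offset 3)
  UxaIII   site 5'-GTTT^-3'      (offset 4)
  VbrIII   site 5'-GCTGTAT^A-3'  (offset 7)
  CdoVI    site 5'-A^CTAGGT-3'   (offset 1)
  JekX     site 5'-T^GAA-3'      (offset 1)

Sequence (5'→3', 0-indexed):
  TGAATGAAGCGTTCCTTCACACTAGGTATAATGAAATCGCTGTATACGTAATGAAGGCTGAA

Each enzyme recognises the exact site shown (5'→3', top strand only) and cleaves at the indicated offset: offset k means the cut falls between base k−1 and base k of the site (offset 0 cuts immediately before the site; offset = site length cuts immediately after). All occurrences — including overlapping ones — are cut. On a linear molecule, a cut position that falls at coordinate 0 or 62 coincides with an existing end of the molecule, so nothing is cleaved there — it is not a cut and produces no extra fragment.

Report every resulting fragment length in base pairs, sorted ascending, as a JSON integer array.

Scan for sites:
  RvuIX (GTTTGTCA, off=3): no sites
  UxaIII (GTTT, off=4): no sites
  VbrIII GCTGTATA/7: at [38] ⇒ [45]
  CdoVI ACTAGGT/1: at [20] ⇒ [21]
  JekX TGAA/1: at [0, 4, 31, 51, 58] ⇒ [1, 5, 32, 52, 59]

Pooled cuts: [1, 5, 21, 32, 45, 52, 59]

Fragment lengths:
  [0,1): 1 bp
  [1,5): 4 bp
  [5,21): 16 bp
  [21,32): 11 bp
  [32,45): 13 bp
  [45,52): 7 bp
  [52,59): 7 bp
  [59,62): 3 bp

[1,3,4,7,7,11,13,16]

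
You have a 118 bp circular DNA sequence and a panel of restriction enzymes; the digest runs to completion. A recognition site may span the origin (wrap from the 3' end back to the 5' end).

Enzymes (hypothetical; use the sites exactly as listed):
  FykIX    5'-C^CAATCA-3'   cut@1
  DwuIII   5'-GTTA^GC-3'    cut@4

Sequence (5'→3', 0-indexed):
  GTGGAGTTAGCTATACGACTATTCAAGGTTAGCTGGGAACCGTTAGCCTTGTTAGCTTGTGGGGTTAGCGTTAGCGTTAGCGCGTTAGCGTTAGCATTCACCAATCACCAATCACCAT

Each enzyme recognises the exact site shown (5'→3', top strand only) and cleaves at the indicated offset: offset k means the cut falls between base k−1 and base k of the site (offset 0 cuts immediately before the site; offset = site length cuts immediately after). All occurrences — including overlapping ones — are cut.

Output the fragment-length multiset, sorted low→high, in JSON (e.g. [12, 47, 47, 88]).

Scan for sites:
  FykIX (CCAATCA, off=1): starts [100, 107] → cuts [101, 108]
  DwuIII (GTTAGC, off=4): starts [5, 27, 41, 50, 63, 69, 75, 83, 89] → cuts [9, 31, 45, 54, 67, 73, 79, 87, 93]

All cut coordinates (distinct, sorted): [9, 31, 45, 54, 67, 73, 79, 87, 93, 101, 108]

Fragments:
  9→31: 22 bp
  31→45: 14 bp
  45→54: 9 bp
  54→67: 13 bp
  67→73: 6 bp
  73→79: 6 bp
  79→87: 8 bp
  87→93: 6 bp
  93→101: 8 bp
  101→108: 7 bp
  108→9 (wrap): 118-108+9 = 19 bp

[6,6,6,7,8,8,9,13,14,19,22]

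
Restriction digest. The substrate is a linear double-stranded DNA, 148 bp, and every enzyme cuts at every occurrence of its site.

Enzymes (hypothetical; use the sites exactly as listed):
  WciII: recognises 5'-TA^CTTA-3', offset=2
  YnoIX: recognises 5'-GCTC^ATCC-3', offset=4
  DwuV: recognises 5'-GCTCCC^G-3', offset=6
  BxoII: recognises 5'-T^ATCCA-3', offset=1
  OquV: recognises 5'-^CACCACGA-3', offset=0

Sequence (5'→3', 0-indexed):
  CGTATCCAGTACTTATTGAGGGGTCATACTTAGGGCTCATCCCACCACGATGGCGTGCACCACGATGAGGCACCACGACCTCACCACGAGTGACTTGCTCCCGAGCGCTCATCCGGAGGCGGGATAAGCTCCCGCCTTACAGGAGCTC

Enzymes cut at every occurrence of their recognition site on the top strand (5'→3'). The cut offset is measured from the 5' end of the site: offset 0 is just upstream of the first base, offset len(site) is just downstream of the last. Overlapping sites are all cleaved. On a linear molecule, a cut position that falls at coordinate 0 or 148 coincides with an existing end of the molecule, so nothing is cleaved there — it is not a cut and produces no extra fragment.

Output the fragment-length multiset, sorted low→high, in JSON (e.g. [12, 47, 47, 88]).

[3,4,8,8,10,11,13,15,15,17,21,23]

Site scan:
  WciII TACTTA/2: at [9, 26] ⇒ [11, 28]
  YnoIX GCTCATCC/4: at [34, 106] ⇒ [38, 110]
  DwuV GCTCCCG/6: at [96, 127] ⇒ [102, 133]
  BxoII TATCCA/1: at [2] ⇒ [3]
  OquV CACCACGA/0: at [42, 57, 70, 81] ⇒ [42, 57, 70, 81]

All cut coordinates (distinct, sorted): [3, 11, 28, 38, 42, 57, 70, 81, 102, 110, 133]

Fragment lengths:
  [0,3): 3 bp
  [3,11): 8 bp
  [11,28): 17 bp
  [28,38): 10 bp
  [38,42): 4 bp
  [42,57): 15 bp
  [57,70): 13 bp
  [70,81): 11 bp
  [81,102): 21 bp
  [102,110): 8 bp
  [110,133): 23 bp
  [133,148): 15 bp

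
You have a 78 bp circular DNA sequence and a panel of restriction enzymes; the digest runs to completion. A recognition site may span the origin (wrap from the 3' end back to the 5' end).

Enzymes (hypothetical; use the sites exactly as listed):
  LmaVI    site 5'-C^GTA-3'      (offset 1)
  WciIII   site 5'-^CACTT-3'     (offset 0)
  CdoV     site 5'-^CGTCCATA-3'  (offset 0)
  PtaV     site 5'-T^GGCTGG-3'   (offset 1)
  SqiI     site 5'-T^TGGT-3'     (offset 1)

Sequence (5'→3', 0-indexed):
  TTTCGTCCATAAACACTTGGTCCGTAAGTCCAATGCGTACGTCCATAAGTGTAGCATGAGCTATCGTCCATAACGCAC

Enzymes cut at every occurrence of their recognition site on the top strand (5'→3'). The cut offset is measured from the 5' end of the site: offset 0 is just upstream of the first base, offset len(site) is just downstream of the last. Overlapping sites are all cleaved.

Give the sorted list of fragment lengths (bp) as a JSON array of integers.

Per-enzyme occurrences:
  LmaVI (CGTA, off=1): starts [22, 35] → cuts [23, 36]
  WciIII (CACTT, off=0): starts [13, 75] → cuts [13, 75]
  CdoV (CGTCCATA, off=0): starts [3, 39, 64] → cuts [3, 39, 64]
  PtaV (TGGCTGG, off=1): no sites
  SqiI (TTGGT, off=1): starts [16] → cuts [17]

Pooled cuts: [3, 13, 17, 23, 36, 39, 64, 75]

Fragment lengths:
  3→13: 10 bp
  13→17: 4 bp
  17→23: 6 bp
  23→36: 13 bp
  36→39: 3 bp
  39→64: 25 bp
  64→75: 11 bp
  75→3 (wrap): 78-75+3 = 6 bp

[3,4,6,6,10,11,13,25]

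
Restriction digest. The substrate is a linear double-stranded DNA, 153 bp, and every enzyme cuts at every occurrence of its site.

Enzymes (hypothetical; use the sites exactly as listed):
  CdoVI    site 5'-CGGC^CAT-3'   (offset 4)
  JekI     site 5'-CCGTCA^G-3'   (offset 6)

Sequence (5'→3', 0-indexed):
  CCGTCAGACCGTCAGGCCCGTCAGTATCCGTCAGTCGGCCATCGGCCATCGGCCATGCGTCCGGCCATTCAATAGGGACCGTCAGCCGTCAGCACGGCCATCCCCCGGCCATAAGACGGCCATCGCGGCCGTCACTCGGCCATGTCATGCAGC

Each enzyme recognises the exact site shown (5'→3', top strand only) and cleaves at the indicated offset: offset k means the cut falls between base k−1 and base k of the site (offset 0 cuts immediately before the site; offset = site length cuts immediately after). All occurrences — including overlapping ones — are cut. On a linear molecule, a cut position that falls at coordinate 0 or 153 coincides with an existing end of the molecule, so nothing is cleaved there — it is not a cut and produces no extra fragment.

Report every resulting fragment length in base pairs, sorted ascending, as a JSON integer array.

[6,6,7,7,7,7,8,9,10,11,11,12,13,19,20]

Per-enzyme occurrences:
  CdoVI CGGCCAT/4: at [35, 42, 49, 61, 94, 105, 116, 136] ⇒ [39, 46, 53, 65, 98, 109, 120, 140]
  JekI CCGTCAG/6: at [0, 8, 17, 27, 78, 85] ⇒ [6, 14, 23, 33, 84, 91]

Pooled cuts: [6, 14, 23, 33, 39, 46, 53, 65, 84, 91, 98, 109, 120, 140]

Fragments:
  [0,6): 6 bp
  [6,14): 8 bp
  [14,23): 9 bp
  [23,33): 10 bp
  [33,39): 6 bp
  [39,46): 7 bp
  [46,53): 7 bp
  [53,65): 12 bp
  [65,84): 19 bp
  [84,91): 7 bp
  [91,98): 7 bp
  [98,109): 11 bp
  [109,120): 11 bp
  [120,140): 20 bp
  [140,153): 13 bp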